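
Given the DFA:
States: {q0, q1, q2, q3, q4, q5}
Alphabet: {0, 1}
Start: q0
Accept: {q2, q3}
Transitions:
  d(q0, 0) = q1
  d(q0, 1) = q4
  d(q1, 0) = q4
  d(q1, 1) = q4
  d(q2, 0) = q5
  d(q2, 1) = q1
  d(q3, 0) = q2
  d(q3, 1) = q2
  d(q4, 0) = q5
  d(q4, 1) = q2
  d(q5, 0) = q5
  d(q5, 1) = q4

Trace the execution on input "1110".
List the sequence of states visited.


Input: 1110
d(q0, 1) = q4
d(q4, 1) = q2
d(q2, 1) = q1
d(q1, 0) = q4


q0 -> q4 -> q2 -> q1 -> q4


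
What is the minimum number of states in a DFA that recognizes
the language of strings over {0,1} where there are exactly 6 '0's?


States: count = 0, 1, ..., 6 (that's 7 states), plus a dead state for count > 6.
Total: 7 + 1 = 8. Accept = count-6 state.

8


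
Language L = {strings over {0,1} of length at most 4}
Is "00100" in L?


length = 5

No, "00100" is not in L


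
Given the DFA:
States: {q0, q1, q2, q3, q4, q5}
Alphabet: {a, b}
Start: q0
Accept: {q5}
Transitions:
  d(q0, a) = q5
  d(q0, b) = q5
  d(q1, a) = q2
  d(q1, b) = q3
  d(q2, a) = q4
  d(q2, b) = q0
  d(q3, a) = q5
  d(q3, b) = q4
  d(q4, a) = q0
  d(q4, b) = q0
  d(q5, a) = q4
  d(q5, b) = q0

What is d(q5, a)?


Looking up transition d(q5, a)

q4


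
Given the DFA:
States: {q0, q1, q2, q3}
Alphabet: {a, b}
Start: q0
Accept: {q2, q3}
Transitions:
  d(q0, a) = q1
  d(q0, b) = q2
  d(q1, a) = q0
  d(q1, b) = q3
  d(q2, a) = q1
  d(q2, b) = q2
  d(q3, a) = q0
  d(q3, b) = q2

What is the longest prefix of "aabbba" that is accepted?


Run the DFA, marking each prefix where the state is accepting:
  "" -> q0 [reject]
  "a" -> q1 [reject]
  "aa" -> q0 [reject]
  "aab" -> q2 [accept]
  "aabb" -> q2 [accept]
  "aabbb" -> q2 [accept]
  "aabbba" -> q1 [reject]

"aabbb"


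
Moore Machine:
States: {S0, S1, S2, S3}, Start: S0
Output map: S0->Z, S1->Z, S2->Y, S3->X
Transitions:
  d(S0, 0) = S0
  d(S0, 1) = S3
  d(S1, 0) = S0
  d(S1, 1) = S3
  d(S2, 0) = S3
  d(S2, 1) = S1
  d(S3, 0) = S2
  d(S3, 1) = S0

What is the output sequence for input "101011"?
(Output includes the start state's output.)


Start: S0 (output Z)
  --1--> S3 (output X)
  --0--> S2 (output Y)
  --1--> S1 (output Z)
  --0--> S0 (output Z)
  --1--> S3 (output X)
  --1--> S0 (output Z)

"ZXYZZXZ"


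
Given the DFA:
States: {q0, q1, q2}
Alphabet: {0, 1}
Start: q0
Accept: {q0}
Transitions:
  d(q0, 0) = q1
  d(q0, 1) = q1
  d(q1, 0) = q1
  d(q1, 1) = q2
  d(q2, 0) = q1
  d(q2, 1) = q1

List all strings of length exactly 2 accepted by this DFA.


All strings of length 2: 4 total
Accepted: 0

None


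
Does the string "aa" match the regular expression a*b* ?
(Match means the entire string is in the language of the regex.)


|string| = 2; first = 'a'; last = 'a'

Yes, "aa" matches a*b*


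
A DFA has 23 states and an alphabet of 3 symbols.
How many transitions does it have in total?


Each state has exactly one transition per symbol.
23 * 3 = 69

69


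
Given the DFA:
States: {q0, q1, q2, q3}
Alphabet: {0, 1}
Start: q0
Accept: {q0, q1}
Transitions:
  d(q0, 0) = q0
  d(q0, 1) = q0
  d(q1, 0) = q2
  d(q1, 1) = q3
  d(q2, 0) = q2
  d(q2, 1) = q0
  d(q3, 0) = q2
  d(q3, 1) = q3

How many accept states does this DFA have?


Accept states listed: {q0, q1}
Counting: q0(1) q1(2)

2


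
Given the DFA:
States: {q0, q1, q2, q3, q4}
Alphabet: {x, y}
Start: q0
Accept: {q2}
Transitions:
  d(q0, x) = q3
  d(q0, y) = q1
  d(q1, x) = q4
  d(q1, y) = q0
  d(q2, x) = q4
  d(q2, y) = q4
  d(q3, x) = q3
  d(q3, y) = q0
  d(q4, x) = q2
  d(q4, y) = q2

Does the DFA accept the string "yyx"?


Trace: q0 -> q1 -> q0 -> q3
Final state: q3
Accept states: {q2}

No, rejected (final state q3 is not an accept state)


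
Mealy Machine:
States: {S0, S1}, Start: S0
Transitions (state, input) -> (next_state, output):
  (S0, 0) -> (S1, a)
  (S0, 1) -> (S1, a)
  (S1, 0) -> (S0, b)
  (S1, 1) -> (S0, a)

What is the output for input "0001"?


Step-by-step:
  (S0, 0) -> (S1, a)
  (S1, 0) -> (S0, b)
  (S0, 0) -> (S1, a)
  (S1, 1) -> (S0, a)

"abaa"


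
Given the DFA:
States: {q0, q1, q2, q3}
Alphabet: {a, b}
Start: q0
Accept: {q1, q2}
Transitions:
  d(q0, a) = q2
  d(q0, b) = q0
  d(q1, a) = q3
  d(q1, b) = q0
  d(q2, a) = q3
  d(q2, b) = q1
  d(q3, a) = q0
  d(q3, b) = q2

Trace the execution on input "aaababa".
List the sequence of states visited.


Input: aaababa
d(q0, a) = q2
d(q2, a) = q3
d(q3, a) = q0
d(q0, b) = q0
d(q0, a) = q2
d(q2, b) = q1
d(q1, a) = q3


q0 -> q2 -> q3 -> q0 -> q0 -> q2 -> q1 -> q3


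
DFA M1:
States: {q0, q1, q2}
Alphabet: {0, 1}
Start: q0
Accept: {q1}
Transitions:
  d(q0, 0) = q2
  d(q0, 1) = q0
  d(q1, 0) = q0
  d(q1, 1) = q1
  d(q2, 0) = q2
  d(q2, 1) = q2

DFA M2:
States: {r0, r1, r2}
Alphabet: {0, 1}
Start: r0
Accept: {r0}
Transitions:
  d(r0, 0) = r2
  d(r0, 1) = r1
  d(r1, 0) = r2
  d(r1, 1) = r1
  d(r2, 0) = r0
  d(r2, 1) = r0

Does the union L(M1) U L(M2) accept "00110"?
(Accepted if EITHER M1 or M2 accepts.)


M1: final=q2 accepted=False
M2: final=r2 accepted=False

No, union rejects (neither accepts)


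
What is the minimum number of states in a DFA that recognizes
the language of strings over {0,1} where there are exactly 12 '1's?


States: count = 0, 1, ..., 12 (that's 13 states), plus a dead state for count > 12.
Total: 13 + 1 = 14. Accept = count-12 state.

14


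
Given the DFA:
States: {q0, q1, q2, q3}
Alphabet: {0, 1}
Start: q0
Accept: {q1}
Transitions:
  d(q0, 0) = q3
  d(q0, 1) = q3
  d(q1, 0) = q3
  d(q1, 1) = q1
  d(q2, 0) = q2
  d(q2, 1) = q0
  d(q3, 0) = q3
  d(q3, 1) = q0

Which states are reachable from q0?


BFS from q0:
  layer 0: {q0}
  layer 1: {q3}

{q0, q3}


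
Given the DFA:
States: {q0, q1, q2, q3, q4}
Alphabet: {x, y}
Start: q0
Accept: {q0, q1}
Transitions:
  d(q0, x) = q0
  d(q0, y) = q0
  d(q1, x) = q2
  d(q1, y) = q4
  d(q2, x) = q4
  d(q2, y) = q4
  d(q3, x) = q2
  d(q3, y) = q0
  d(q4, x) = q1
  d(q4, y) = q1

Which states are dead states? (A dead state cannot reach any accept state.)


Forward reachability from each state:
  q0 -> reaches accept state q0 (live)
  q1 -> reaches accept state q1 (live)
  q2 -> reaches accept state q1 (live)
  q3 -> reaches accept state q0 (live)
  q4 -> reaches accept state q1 (live)

None (all states can reach an accept state)


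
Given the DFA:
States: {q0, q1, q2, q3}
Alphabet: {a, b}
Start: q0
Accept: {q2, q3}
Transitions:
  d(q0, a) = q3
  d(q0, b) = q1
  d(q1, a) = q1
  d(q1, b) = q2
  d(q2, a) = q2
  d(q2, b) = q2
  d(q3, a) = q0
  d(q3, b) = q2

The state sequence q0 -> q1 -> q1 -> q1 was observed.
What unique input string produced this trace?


Trace back each transition to find the symbol:
  q0 --[b]--> q1
  q1 --[a]--> q1
  q1 --[a]--> q1

"baa"


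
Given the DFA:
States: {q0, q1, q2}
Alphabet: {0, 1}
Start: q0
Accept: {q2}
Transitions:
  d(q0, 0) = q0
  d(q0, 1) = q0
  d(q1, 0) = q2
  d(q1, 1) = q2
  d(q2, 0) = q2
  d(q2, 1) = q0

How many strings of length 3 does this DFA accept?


Enumerating all length-3 strings:
  "000" -> q0 [reject]
  "001" -> q0 [reject]
  "010" -> q0 [reject]
  "011" -> q0 [reject]
  "100" -> q0 [reject]
  "101" -> q0 [reject]
  "110" -> q0 [reject]
  "111" -> q0 [reject]

0 out of 8


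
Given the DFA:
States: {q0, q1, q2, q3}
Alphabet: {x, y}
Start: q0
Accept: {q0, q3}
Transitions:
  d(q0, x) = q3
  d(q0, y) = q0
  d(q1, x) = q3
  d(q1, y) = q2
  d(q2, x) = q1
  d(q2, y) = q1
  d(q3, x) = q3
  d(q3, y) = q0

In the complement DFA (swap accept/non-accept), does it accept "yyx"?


Trace: q0 -> q0 -> q0 -> q3
Final: q3
Original accept: {q0, q3}
Complement: q3 is in original accept

No, complement rejects (original accepts)


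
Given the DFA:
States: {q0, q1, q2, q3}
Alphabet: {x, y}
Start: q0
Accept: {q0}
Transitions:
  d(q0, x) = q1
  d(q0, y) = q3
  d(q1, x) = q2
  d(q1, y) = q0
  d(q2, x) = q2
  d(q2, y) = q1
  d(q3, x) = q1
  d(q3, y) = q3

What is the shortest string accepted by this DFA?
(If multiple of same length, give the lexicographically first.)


BFS by string length (lex-first path to each state shown):
  len 0: q0<-""
Found accept state at length 0.

"" (empty string)


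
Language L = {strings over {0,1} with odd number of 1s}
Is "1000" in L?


count('1') = 1; 1 mod 2 = 1

Yes, "1000" is in L


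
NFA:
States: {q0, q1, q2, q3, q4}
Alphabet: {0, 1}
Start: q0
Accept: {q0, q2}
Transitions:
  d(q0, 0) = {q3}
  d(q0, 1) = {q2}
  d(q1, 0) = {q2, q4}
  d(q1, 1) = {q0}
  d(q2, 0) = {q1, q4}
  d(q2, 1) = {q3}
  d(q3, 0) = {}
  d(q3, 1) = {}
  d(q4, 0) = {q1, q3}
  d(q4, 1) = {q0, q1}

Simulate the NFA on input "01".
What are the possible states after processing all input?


Start: {q0}
  --0--> {q3}
  --1--> {}

{} (empty set, no valid transitions)


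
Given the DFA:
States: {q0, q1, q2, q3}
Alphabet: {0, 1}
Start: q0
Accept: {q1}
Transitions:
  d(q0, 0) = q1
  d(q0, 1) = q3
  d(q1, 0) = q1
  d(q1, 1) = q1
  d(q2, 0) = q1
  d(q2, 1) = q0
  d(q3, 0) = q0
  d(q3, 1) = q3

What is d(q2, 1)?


Looking up transition d(q2, 1)

q0


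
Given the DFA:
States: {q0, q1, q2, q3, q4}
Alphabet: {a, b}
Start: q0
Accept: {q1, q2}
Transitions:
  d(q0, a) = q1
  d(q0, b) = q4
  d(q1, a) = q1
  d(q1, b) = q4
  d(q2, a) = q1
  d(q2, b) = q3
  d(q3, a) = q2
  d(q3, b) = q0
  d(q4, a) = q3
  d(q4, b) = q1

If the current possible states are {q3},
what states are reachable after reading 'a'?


Apply transition on 'a' from each current state:
  d(q3, a) = q2

{q2}


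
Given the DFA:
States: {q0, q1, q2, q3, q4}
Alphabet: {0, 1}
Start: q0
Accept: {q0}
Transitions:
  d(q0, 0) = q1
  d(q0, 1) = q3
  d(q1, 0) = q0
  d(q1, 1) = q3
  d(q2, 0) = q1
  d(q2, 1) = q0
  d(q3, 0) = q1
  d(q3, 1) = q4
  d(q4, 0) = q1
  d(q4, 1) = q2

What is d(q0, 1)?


Looking up transition d(q0, 1)

q3


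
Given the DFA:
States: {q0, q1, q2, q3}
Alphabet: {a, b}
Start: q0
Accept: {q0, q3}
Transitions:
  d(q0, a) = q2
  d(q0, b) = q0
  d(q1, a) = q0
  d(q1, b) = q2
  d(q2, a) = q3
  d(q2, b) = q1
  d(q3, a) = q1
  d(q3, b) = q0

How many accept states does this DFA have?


Accept states listed: {q0, q3}
Counting: q0(1) q3(2)

2


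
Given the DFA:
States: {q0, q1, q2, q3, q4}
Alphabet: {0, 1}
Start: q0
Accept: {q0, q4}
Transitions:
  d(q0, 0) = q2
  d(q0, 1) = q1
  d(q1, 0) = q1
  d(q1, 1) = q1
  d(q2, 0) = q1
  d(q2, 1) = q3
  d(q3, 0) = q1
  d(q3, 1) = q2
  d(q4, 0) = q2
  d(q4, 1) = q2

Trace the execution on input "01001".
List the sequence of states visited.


Input: 01001
d(q0, 0) = q2
d(q2, 1) = q3
d(q3, 0) = q1
d(q1, 0) = q1
d(q1, 1) = q1


q0 -> q2 -> q3 -> q1 -> q1 -> q1


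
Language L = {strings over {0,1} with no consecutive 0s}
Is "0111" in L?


'00' does not occur

Yes, "0111" is in L


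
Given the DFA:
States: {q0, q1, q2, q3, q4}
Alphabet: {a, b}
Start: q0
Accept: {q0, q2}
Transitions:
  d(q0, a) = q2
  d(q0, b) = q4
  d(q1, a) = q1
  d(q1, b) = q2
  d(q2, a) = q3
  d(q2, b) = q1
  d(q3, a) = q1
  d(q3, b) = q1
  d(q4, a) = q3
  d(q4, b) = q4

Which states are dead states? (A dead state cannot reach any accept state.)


Forward reachability from each state:
  q0 -> reaches accept state q0 (live)
  q1 -> reaches accept state q2 (live)
  q2 -> reaches accept state q2 (live)
  q3 -> reaches accept state q2 (live)
  q4 -> reaches accept state q2 (live)

None (all states can reach an accept state)


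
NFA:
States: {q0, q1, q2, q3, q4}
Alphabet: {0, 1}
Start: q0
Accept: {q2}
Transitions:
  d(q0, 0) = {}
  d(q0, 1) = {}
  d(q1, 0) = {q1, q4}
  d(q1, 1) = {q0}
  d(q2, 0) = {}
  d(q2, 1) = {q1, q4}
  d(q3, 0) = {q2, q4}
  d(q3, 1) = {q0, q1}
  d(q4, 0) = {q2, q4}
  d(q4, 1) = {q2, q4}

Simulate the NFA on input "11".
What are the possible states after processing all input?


Start: {q0}
  --1--> {}
  --1--> {}

{} (empty set, no valid transitions)


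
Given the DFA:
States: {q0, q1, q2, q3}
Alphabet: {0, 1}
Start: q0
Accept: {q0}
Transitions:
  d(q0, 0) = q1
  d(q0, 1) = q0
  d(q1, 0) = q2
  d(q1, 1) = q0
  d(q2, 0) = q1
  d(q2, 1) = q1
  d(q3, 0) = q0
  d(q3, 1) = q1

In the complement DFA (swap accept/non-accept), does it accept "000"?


Trace: q0 -> q1 -> q2 -> q1
Final: q1
Original accept: {q0}
Complement: q1 is not in original accept

Yes, complement accepts (original rejects)


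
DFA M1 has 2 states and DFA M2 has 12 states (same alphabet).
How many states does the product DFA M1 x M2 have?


Product construction pairs every M1 state with every M2 state.
2 * 12 = 24

24


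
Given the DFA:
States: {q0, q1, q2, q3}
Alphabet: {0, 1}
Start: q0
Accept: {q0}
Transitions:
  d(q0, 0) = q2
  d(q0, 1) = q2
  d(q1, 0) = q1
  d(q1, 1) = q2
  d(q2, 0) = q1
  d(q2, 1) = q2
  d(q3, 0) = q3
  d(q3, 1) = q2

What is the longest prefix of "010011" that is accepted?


Run the DFA, marking each prefix where the state is accepting:
  "" -> q0 [accept]
  "0" -> q2 [reject]
  "01" -> q2 [reject]
  "010" -> q1 [reject]
  "0100" -> q1 [reject]
  "01001" -> q2 [reject]
  "010011" -> q2 [reject]

""


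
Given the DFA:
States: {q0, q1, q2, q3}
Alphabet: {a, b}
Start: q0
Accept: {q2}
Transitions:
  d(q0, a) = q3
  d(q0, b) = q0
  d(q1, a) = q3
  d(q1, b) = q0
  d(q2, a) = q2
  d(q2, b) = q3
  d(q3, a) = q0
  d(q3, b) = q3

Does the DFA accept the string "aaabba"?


Trace: q0 -> q3 -> q0 -> q3 -> q3 -> q3 -> q0
Final state: q0
Accept states: {q2}

No, rejected (final state q0 is not an accept state)


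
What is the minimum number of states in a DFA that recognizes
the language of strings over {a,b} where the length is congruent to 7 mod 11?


States track (length) mod 11.
Need 11 states: one per remainder 0..10; accept = remainder 7.

11


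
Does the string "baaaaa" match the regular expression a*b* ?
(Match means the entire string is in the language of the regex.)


|string| = 6; first = 'b'; last = 'a'

No, "baaaaa" does not match a*b*


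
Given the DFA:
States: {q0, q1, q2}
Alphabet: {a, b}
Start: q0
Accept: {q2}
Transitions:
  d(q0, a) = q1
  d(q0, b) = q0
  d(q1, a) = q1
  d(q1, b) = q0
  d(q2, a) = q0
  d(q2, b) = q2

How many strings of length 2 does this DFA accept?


Enumerating all length-2 strings:
  "aa" -> q1 [reject]
  "ab" -> q0 [reject]
  "ba" -> q1 [reject]
  "bb" -> q0 [reject]

0 out of 4


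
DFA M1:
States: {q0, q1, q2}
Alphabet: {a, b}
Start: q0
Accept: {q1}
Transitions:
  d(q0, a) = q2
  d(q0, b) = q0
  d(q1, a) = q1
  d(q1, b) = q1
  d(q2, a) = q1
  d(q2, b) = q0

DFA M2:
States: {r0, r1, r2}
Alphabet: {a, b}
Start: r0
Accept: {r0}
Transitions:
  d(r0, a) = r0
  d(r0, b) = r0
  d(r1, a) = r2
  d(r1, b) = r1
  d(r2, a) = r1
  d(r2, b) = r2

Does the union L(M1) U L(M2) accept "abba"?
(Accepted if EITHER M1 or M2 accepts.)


M1: final=q2 accepted=False
M2: final=r0 accepted=True

Yes, union accepts


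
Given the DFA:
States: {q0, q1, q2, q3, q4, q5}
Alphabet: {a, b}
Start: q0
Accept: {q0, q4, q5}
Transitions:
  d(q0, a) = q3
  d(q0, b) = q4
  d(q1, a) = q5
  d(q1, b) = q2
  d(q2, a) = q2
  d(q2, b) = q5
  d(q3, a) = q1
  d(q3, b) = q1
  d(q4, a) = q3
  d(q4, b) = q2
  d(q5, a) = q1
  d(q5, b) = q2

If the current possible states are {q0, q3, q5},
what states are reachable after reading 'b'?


Apply transition on 'b' from each current state:
  d(q0, b) = q4
  d(q3, b) = q1
  d(q5, b) = q2

{q1, q2, q4}


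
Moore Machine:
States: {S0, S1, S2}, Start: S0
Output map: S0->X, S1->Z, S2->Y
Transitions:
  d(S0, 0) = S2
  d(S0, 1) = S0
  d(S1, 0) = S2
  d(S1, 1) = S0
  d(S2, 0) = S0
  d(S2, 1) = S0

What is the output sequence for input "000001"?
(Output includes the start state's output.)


Start: S0 (output X)
  --0--> S2 (output Y)
  --0--> S0 (output X)
  --0--> S2 (output Y)
  --0--> S0 (output X)
  --0--> S2 (output Y)
  --1--> S0 (output X)

"XYXYXYX"


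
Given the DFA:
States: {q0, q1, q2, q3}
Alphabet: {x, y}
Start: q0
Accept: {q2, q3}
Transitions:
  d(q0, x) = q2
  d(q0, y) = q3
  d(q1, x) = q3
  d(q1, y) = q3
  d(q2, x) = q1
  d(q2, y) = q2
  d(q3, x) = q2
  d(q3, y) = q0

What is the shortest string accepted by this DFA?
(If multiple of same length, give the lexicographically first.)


BFS by string length (lex-first path to each state shown):
  len 0: q0<-""
  len 1: q2<-"x", q3<-"y"
Found accept state at length 1.

"x"


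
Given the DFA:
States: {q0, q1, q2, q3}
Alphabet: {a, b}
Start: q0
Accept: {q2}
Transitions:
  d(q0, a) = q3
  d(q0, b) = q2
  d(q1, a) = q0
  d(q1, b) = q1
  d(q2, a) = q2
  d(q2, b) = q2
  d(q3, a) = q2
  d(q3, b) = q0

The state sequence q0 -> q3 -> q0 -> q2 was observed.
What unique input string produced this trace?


Trace back each transition to find the symbol:
  q0 --[a]--> q3
  q3 --[b]--> q0
  q0 --[b]--> q2

"abb"


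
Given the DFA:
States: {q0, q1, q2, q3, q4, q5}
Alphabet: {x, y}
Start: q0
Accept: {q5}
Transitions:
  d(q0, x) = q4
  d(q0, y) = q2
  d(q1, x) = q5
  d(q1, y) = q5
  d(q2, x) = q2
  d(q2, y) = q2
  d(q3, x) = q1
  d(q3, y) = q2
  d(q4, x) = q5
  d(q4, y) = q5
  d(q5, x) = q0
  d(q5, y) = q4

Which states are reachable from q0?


BFS from q0:
  layer 0: {q0}
  layer 1: {q2, q4}
  layer 2: {q5}

{q0, q2, q4, q5}


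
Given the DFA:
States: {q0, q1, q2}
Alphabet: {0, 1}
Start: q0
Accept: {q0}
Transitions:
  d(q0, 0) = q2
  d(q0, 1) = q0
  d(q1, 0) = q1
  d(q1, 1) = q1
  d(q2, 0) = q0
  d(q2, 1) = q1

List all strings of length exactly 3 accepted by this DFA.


All strings of length 3: 8 total
Accepted: 3

"001", "100", "111"


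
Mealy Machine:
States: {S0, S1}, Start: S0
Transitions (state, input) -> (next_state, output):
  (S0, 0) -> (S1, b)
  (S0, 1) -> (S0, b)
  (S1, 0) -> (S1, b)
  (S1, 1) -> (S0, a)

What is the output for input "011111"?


Step-by-step:
  (S0, 0) -> (S1, b)
  (S1, 1) -> (S0, a)
  (S0, 1) -> (S0, b)
  (S0, 1) -> (S0, b)
  (S0, 1) -> (S0, b)
  (S0, 1) -> (S0, b)

"babbbb"


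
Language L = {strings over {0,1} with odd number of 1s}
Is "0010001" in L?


count('1') = 2; 2 mod 2 = 0

No, "0010001" is not in L


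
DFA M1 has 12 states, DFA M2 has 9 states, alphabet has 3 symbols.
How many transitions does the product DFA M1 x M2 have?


Product DFA has 12 * 9 = 108 states.
Each has 3 transitions: 108 * 3 = 324

324


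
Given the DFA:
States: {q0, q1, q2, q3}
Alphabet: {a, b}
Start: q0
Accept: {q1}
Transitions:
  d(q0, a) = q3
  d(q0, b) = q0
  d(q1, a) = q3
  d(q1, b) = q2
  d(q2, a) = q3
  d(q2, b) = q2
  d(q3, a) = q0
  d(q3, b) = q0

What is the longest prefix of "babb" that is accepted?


Run the DFA, marking each prefix where the state is accepting:
  "" -> q0 [reject]
  "b" -> q0 [reject]
  "ba" -> q3 [reject]
  "bab" -> q0 [reject]
  "babb" -> q0 [reject]

No prefix is accepted


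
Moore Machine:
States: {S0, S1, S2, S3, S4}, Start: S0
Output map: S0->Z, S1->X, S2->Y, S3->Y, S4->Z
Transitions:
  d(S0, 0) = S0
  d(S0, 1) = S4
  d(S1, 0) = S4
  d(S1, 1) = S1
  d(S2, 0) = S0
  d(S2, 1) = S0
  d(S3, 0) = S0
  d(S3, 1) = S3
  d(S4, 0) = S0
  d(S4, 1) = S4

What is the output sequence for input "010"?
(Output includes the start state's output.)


Start: S0 (output Z)
  --0--> S0 (output Z)
  --1--> S4 (output Z)
  --0--> S0 (output Z)

"ZZZZ"


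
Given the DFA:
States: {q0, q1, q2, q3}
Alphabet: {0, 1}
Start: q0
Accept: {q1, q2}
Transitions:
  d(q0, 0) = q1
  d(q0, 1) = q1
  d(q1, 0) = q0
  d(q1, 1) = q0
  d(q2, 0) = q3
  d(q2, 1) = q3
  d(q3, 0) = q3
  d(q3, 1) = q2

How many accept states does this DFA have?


Accept states listed: {q1, q2}
Counting: q1(1) q2(2)

2


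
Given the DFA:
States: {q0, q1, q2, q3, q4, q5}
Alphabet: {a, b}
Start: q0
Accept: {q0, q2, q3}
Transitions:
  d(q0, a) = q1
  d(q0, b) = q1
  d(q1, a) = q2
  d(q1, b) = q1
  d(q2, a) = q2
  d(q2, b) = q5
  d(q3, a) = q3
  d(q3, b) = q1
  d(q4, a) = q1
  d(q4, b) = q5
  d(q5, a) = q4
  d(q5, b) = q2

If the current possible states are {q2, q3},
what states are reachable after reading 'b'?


Apply transition on 'b' from each current state:
  d(q2, b) = q5
  d(q3, b) = q1

{q1, q5}


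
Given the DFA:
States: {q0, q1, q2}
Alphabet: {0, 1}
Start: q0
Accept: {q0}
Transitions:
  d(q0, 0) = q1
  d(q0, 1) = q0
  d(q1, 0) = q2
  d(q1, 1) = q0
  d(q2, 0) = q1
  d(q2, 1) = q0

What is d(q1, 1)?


Looking up transition d(q1, 1)

q0


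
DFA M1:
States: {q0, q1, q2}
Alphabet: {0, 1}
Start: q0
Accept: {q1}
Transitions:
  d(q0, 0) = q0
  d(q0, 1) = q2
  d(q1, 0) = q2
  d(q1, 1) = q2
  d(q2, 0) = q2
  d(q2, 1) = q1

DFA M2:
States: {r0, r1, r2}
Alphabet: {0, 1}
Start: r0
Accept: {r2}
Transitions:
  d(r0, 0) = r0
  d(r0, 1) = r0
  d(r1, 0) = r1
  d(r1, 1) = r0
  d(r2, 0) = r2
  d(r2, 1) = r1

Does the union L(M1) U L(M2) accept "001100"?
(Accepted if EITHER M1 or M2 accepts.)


M1: final=q2 accepted=False
M2: final=r0 accepted=False

No, union rejects (neither accepts)


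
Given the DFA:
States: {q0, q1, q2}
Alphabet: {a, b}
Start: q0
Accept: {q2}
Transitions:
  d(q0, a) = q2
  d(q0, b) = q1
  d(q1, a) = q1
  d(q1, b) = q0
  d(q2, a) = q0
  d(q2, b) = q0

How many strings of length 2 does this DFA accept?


Enumerating all length-2 strings:
  "aa" -> q0 [reject]
  "ab" -> q0 [reject]
  "ba" -> q1 [reject]
  "bb" -> q0 [reject]

0 out of 4


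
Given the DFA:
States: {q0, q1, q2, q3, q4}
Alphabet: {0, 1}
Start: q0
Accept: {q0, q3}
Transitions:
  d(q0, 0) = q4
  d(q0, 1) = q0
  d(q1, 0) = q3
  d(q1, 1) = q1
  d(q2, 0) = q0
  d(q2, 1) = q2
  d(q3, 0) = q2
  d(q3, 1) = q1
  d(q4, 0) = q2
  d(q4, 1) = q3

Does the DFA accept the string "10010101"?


Trace: q0 -> q0 -> q4 -> q2 -> q2 -> q0 -> q0 -> q4 -> q3
Final state: q3
Accept states: {q0, q3}

Yes, accepted (final state q3 is an accept state)


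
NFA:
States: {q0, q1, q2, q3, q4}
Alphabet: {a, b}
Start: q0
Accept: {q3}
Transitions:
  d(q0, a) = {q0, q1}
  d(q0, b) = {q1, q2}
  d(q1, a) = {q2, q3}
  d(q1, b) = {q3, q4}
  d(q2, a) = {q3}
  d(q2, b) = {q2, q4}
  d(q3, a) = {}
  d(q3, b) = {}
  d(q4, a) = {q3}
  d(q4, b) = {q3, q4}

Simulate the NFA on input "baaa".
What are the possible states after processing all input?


Start: {q0}
  --b--> {q1, q2}
  --a--> {q2, q3}
  --a--> {q3}
  --a--> {}

{} (empty set, no valid transitions)


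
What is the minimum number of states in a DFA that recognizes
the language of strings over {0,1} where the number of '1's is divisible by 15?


States track (count of '1') mod 15.
Need 15 states: one per remainder 0..14; accept = remainder 0.

15


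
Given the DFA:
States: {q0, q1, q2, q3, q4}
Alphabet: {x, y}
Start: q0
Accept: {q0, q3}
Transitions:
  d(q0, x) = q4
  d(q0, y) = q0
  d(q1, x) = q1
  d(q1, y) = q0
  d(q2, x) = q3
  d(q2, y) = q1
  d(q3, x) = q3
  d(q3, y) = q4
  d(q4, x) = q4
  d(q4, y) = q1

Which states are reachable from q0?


BFS from q0:
  layer 0: {q0}
  layer 1: {q4}
  layer 2: {q1}

{q0, q1, q4}


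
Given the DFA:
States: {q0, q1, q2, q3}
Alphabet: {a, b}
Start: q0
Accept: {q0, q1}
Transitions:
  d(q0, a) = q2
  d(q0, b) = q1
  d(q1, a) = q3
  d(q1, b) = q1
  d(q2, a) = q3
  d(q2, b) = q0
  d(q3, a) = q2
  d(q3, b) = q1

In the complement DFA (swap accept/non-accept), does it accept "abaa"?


Trace: q0 -> q2 -> q0 -> q2 -> q3
Final: q3
Original accept: {q0, q1}
Complement: q3 is not in original accept

Yes, complement accepts (original rejects)


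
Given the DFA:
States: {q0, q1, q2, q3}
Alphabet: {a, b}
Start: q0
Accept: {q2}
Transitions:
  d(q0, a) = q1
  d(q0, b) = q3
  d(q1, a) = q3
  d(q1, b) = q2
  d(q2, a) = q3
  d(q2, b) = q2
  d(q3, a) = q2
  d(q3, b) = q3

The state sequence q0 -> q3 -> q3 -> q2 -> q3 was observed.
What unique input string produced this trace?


Trace back each transition to find the symbol:
  q0 --[b]--> q3
  q3 --[b]--> q3
  q3 --[a]--> q2
  q2 --[a]--> q3

"bbaa"


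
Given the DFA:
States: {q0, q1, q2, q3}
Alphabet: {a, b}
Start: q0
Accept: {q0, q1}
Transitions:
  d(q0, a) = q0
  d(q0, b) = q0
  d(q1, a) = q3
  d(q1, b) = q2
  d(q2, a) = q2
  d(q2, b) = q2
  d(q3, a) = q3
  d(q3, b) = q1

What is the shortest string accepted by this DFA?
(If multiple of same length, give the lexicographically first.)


BFS by string length (lex-first path to each state shown):
  len 0: q0<-""
Found accept state at length 0.

"" (empty string)


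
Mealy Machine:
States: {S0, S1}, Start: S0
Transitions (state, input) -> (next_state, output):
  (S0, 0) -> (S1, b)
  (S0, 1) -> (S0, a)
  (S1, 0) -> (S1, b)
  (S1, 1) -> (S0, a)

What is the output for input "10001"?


Step-by-step:
  (S0, 1) -> (S0, a)
  (S0, 0) -> (S1, b)
  (S1, 0) -> (S1, b)
  (S1, 0) -> (S1, b)
  (S1, 1) -> (S0, a)

"abbba"


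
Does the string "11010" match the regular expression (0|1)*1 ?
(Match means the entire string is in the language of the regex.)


|string| = 5; first = '1'; last = '0'

No, "11010" does not match (0|1)*1


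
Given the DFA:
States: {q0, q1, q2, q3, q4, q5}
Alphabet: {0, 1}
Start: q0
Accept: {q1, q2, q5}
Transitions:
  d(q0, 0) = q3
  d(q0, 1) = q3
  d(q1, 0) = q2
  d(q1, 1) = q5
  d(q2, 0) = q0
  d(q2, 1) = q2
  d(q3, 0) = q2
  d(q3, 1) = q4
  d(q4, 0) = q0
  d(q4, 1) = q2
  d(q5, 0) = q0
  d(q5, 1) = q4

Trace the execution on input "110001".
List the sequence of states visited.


Input: 110001
d(q0, 1) = q3
d(q3, 1) = q4
d(q4, 0) = q0
d(q0, 0) = q3
d(q3, 0) = q2
d(q2, 1) = q2


q0 -> q3 -> q4 -> q0 -> q3 -> q2 -> q2


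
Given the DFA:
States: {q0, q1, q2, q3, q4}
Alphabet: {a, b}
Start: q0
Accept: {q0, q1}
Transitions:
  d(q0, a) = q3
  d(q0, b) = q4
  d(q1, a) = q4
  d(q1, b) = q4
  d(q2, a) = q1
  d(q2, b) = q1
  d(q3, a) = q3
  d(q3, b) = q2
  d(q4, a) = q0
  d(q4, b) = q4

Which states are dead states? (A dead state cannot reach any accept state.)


Forward reachability from each state:
  q0 -> reaches accept state q0 (live)
  q1 -> reaches accept state q0 (live)
  q2 -> reaches accept state q0 (live)
  q3 -> reaches accept state q0 (live)
  q4 -> reaches accept state q0 (live)

None (all states can reach an accept state)


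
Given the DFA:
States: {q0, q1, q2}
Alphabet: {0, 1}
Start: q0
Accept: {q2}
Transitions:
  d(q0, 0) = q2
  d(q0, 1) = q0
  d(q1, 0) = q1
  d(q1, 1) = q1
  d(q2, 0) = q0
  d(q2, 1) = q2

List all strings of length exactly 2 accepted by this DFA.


All strings of length 2: 4 total
Accepted: 2

"01", "10"


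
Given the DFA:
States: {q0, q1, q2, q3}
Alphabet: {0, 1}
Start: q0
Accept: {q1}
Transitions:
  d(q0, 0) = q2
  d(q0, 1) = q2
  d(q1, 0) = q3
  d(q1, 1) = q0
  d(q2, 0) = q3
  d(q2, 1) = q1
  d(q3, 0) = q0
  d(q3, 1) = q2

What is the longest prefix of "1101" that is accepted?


Run the DFA, marking each prefix where the state is accepting:
  "" -> q0 [reject]
  "1" -> q2 [reject]
  "11" -> q1 [accept]
  "110" -> q3 [reject]
  "1101" -> q2 [reject]

"11"


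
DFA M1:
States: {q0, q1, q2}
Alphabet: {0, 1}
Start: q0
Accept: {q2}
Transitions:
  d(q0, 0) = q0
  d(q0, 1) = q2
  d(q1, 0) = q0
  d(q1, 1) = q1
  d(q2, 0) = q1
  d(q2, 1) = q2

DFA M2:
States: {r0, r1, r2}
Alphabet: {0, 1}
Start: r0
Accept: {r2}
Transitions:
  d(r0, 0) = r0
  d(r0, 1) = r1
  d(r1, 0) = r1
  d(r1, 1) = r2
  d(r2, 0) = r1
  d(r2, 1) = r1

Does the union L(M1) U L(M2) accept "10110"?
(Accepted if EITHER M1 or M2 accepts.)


M1: final=q0 accepted=False
M2: final=r1 accepted=False

No, union rejects (neither accepts)


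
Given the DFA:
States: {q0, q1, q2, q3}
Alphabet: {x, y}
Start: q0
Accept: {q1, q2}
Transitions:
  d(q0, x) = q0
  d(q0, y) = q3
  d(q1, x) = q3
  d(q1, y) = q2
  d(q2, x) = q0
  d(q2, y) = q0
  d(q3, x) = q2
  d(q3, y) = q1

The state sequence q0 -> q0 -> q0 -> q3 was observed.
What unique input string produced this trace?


Trace back each transition to find the symbol:
  q0 --[x]--> q0
  q0 --[x]--> q0
  q0 --[y]--> q3

"xxy"


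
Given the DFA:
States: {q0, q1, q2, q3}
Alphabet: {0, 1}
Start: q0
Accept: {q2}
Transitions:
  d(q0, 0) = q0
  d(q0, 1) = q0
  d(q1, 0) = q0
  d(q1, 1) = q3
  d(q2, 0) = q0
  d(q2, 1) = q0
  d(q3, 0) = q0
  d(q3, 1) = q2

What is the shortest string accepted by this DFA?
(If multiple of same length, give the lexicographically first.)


BFS by string length (lex-first path to each state shown):
  len 0: q0<-""
  len 1: q0<-"0"
  len 2: q0<-"00"
  len 3: q0<-"000"
  len 4: q0<-"0000"
  len 5: q0<-"00000"
  len 6: q0<-"000000"
  len 7: q0<-"0000000"
  len 8: q0<-"00000000"

No string accepted (empty language)


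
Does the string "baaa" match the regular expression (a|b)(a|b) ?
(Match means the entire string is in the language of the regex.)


|string| = 4; first = 'b'; last = 'a'

No, "baaa" does not match (a|b)(a|b)


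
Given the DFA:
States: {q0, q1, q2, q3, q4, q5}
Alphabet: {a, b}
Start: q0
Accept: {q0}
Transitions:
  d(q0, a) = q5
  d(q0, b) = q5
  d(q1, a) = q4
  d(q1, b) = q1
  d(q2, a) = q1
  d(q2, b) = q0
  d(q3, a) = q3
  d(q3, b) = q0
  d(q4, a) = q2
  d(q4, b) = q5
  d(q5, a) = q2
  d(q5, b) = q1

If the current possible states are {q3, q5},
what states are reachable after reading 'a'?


Apply transition on 'a' from each current state:
  d(q3, a) = q3
  d(q5, a) = q2

{q2, q3}


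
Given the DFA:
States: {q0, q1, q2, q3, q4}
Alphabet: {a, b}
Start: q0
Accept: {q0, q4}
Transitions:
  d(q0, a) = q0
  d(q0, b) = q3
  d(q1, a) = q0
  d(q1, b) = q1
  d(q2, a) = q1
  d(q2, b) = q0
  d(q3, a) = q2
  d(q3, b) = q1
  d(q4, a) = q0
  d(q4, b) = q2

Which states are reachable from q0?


BFS from q0:
  layer 0: {q0}
  layer 1: {q3}
  layer 2: {q1, q2}

{q0, q1, q2, q3}


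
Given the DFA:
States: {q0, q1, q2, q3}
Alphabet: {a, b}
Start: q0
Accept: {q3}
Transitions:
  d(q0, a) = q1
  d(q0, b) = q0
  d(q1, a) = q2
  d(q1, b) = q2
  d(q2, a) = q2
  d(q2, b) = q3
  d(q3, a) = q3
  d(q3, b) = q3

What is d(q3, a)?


Looking up transition d(q3, a)

q3


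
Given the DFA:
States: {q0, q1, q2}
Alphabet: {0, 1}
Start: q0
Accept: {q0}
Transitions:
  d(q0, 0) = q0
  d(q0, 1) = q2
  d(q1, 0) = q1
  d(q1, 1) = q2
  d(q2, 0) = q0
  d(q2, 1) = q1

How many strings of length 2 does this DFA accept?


Enumerating all length-2 strings:
  "00" -> q0 [accept]
  "01" -> q2 [reject]
  "10" -> q0 [accept]
  "11" -> q1 [reject]

2 out of 4


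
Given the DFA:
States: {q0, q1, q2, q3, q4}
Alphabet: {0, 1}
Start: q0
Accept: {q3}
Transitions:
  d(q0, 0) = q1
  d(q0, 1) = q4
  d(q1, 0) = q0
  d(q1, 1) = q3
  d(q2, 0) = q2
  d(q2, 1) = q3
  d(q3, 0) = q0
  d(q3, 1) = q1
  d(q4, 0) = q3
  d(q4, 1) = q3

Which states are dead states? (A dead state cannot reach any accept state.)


Forward reachability from each state:
  q0 -> reaches accept state q3 (live)
  q1 -> reaches accept state q3 (live)
  q2 -> reaches accept state q3 (live)
  q3 -> reaches accept state q3 (live)
  q4 -> reaches accept state q3 (live)

None (all states can reach an accept state)


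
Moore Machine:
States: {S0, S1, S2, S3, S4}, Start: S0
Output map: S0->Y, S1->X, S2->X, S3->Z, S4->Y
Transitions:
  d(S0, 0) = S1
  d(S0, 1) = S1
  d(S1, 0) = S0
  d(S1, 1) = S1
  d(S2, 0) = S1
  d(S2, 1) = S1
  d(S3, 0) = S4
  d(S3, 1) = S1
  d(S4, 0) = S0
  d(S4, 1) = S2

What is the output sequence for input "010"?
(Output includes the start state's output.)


Start: S0 (output Y)
  --0--> S1 (output X)
  --1--> S1 (output X)
  --0--> S0 (output Y)

"YXXY"


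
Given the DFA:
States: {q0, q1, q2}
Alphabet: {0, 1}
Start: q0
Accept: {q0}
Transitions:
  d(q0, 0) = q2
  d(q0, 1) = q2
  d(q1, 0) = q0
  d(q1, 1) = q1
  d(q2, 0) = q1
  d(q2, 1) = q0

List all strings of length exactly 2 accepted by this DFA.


All strings of length 2: 4 total
Accepted: 2

"01", "11"


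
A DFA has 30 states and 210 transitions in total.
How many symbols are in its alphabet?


Each state has exactly one transition per symbol.
|alphabet| = transitions / states = 210 / 30 = 7

7


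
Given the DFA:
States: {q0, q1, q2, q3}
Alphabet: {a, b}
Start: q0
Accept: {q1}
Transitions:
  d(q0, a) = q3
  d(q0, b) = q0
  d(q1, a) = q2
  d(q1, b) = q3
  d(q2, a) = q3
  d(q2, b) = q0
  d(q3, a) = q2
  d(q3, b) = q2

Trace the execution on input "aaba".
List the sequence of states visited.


Input: aaba
d(q0, a) = q3
d(q3, a) = q2
d(q2, b) = q0
d(q0, a) = q3


q0 -> q3 -> q2 -> q0 -> q3


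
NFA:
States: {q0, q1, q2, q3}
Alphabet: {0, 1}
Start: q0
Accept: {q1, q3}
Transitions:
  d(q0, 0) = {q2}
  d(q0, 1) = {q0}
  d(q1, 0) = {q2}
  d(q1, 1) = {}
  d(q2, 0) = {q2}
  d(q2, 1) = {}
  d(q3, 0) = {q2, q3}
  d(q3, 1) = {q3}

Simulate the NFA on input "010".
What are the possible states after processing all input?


Start: {q0}
  --0--> {q2}
  --1--> {}
  --0--> {}

{} (empty set, no valid transitions)


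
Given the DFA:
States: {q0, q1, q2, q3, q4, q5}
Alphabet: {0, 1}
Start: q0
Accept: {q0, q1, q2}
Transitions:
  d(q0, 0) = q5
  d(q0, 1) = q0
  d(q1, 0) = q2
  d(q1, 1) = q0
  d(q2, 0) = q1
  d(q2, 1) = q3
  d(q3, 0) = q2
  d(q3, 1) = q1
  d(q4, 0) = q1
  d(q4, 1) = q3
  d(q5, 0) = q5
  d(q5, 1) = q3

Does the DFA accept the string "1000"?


Trace: q0 -> q0 -> q5 -> q5 -> q5
Final state: q5
Accept states: {q0, q1, q2}

No, rejected (final state q5 is not an accept state)


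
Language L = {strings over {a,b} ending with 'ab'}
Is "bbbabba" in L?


last two symbols = 'ba'

No, "bbbabba" is not in L


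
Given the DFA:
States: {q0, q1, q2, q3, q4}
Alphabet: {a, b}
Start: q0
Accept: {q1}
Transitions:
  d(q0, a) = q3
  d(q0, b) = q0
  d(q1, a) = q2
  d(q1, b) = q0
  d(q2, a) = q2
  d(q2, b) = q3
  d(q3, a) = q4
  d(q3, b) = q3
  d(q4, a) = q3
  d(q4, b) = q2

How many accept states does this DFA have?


Accept states listed: {q1}
Counting: q1(1)

1


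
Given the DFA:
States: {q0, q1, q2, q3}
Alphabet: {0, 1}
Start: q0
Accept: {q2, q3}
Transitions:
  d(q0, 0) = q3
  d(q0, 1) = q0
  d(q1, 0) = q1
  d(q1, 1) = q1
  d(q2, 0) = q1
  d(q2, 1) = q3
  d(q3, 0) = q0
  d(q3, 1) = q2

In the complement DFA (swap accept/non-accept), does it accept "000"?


Trace: q0 -> q3 -> q0 -> q3
Final: q3
Original accept: {q2, q3}
Complement: q3 is in original accept

No, complement rejects (original accepts)


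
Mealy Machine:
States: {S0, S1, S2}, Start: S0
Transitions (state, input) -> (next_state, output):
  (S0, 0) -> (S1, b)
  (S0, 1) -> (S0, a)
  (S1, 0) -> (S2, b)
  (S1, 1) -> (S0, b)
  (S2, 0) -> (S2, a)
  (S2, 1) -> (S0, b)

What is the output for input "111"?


Step-by-step:
  (S0, 1) -> (S0, a)
  (S0, 1) -> (S0, a)
  (S0, 1) -> (S0, a)

"aaa"


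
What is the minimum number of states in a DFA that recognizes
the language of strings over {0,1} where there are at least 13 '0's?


States: count = 0, 1, ..., 12, and a final '>= 13' state.
Total: 13 + 1 = 14. Accept = '>= 13' state.

14


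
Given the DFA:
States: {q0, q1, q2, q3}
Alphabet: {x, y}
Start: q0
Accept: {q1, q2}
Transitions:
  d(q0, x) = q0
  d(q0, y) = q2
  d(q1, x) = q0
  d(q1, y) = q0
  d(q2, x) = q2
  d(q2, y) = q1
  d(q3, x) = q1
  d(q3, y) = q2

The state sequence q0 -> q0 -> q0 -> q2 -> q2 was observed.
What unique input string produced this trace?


Trace back each transition to find the symbol:
  q0 --[x]--> q0
  q0 --[x]--> q0
  q0 --[y]--> q2
  q2 --[x]--> q2

"xxyx"


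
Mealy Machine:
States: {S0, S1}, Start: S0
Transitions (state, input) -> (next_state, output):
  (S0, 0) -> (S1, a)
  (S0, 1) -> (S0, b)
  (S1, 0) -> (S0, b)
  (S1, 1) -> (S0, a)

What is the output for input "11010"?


Step-by-step:
  (S0, 1) -> (S0, b)
  (S0, 1) -> (S0, b)
  (S0, 0) -> (S1, a)
  (S1, 1) -> (S0, a)
  (S0, 0) -> (S1, a)

"bbaaa"


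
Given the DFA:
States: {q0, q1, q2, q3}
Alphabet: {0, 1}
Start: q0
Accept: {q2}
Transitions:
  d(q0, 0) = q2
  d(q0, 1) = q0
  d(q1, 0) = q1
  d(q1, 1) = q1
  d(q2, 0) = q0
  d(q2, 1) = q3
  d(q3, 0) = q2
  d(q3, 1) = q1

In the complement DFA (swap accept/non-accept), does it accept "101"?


Trace: q0 -> q0 -> q2 -> q3
Final: q3
Original accept: {q2}
Complement: q3 is not in original accept

Yes, complement accepts (original rejects)


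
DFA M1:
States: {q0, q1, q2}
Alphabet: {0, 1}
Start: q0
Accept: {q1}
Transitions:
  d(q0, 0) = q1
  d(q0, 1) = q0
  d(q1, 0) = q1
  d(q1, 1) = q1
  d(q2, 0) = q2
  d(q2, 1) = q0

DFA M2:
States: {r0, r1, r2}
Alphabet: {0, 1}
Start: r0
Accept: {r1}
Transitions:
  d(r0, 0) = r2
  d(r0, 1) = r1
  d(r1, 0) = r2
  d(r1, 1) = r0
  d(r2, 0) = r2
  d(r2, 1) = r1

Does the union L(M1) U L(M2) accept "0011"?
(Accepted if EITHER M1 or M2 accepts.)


M1: final=q1 accepted=True
M2: final=r0 accepted=False

Yes, union accepts


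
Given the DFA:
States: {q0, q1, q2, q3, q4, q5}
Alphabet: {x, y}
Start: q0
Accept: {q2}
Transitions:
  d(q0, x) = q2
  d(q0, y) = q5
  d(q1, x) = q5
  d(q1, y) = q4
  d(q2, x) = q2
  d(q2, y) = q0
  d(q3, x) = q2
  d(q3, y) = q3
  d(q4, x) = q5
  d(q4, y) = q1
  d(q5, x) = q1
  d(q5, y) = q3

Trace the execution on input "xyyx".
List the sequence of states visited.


Input: xyyx
d(q0, x) = q2
d(q2, y) = q0
d(q0, y) = q5
d(q5, x) = q1


q0 -> q2 -> q0 -> q5 -> q1


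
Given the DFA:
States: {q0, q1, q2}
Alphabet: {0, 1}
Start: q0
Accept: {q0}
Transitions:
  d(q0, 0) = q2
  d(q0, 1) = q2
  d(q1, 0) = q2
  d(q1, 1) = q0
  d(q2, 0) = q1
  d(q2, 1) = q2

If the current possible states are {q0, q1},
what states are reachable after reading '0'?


Apply transition on '0' from each current state:
  d(q0, 0) = q2
  d(q1, 0) = q2

{q2}


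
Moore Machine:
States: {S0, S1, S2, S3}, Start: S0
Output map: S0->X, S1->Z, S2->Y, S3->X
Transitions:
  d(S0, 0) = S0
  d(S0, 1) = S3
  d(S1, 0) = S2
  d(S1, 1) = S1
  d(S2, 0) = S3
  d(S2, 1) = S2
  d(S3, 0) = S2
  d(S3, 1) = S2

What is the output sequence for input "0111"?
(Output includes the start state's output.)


Start: S0 (output X)
  --0--> S0 (output X)
  --1--> S3 (output X)
  --1--> S2 (output Y)
  --1--> S2 (output Y)

"XXXYY"


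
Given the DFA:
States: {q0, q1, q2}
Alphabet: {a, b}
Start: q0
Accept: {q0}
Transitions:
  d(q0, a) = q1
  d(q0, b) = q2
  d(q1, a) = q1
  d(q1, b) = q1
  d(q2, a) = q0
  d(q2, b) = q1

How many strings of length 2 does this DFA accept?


Enumerating all length-2 strings:
  "aa" -> q1 [reject]
  "ab" -> q1 [reject]
  "ba" -> q0 [accept]
  "bb" -> q1 [reject]

1 out of 4


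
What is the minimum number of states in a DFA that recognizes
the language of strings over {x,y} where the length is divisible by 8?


States track (length) mod 8.
Need 8 states: one per remainder 0..7; accept = remainder 0.

8


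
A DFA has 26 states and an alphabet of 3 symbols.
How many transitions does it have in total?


Each state has exactly one transition per symbol.
26 * 3 = 78

78


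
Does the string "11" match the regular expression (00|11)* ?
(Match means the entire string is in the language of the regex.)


|string| = 2; first = '1'; last = '1'

Yes, "11" matches (00|11)*


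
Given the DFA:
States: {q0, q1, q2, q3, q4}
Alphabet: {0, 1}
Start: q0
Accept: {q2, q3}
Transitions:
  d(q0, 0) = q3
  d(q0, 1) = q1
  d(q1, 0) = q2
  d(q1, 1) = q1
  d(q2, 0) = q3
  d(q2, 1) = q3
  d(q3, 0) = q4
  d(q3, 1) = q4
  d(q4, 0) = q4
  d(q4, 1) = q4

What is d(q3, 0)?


Looking up transition d(q3, 0)

q4


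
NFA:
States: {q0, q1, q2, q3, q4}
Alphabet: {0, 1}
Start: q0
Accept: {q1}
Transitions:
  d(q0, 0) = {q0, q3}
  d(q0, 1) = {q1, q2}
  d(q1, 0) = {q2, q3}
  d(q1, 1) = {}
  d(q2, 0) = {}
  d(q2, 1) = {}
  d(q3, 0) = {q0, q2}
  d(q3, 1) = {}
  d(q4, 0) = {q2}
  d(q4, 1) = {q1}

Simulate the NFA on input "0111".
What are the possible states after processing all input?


Start: {q0}
  --0--> {q0, q3}
  --1--> {q1, q2}
  --1--> {}
  --1--> {}

{} (empty set, no valid transitions)


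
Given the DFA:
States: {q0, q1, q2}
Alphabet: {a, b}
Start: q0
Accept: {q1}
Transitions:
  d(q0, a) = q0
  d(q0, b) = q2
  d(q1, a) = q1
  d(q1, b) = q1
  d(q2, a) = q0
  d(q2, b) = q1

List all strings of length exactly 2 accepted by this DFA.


All strings of length 2: 4 total
Accepted: 1

"bb"


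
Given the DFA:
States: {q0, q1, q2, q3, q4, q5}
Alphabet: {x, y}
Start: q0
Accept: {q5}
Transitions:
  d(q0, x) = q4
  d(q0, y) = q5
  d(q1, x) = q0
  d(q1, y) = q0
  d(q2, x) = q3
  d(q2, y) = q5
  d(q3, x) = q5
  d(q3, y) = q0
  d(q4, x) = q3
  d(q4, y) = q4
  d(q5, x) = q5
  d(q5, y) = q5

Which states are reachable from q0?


BFS from q0:
  layer 0: {q0}
  layer 1: {q4, q5}
  layer 2: {q3}

{q0, q3, q4, q5}
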